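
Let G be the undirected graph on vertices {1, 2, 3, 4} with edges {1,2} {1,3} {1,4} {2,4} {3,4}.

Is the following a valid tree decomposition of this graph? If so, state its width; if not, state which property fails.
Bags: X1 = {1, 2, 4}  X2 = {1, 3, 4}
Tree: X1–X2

Yes; width 2.

Every vertex of G appears in some bag (union = {1, 2, 3, 4}); every edge is covered by a bag; and for each vertex v the set of bags containing v is connected in the bag tree. The decomposition is therefore valid. The largest bag has 3 vertices, so the width is 2.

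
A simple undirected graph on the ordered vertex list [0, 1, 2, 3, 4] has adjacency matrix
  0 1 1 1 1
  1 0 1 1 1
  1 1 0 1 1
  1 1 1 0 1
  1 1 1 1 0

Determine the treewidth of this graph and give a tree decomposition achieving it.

With just one bag of size 5, the width is 5 − 1 = 4, so tw(G) ≤ 4. Conversely, {0, 1, 2, 3, 4} is a clique of size 5, and the vertices of any clique must share a bag in every tree decomposition; so some bag has ≥ 5 vertices and tw(G) ≥ 4. Hence tw(G) = 4 exactly.

Treewidth 4.
Bags: B1 = {0, 1, 2, 3, 4}
Tree: (single bag)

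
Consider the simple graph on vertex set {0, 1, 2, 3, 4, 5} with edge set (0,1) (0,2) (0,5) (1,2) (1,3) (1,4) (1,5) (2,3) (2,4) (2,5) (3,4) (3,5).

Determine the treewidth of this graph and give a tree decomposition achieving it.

The largest bag has 4 vertices, giving width 3; this decomposition certifies tw(G) ≤ 3. Conversely, {0, 1, 2, 5} is a clique of size 4, and the vertices of any clique must share a bag in every tree decomposition; so some bag has ≥ 4 vertices and tw(G) ≥ 3. Hence tw(G) = 3 exactly.

Treewidth 3.
One such decomposition:
Bags: B1 = {1, 2, 3, 5}  B2 = {1, 2, 3, 4}  B3 = {0, 1, 2, 5}
Tree: B1–B2, B1–B3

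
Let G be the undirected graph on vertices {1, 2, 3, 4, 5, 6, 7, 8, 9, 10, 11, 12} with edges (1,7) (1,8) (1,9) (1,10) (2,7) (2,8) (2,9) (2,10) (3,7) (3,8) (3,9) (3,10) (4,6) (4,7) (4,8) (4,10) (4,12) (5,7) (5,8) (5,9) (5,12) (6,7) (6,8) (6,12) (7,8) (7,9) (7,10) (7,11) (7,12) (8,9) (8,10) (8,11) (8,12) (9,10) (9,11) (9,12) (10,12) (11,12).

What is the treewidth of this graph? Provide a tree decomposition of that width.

The largest bag has 5 vertices, giving width 4; this decomposition certifies tw(G) ≤ 4. On the other hand G contains the 5-clique {1, 7, 8, 9, 10}. A clique must lie in a single bag of any decomposition, so no decomposition can have width below 4. Therefore the treewidth is 4.

Treewidth 4.
One optimal decomposition is:
Bags: B1 = {7, 8, 9, 10, 12}  B2 = {5, 7, 8, 9, 12}  B3 = {4, 7, 8, 10, 12}  B4 = {7, 8, 9, 11, 12}  B5 = {3, 7, 8, 9, 10}  B6 = {2, 7, 8, 9, 10}  B7 = {1, 7, 8, 9, 10}  B8 = {4, 6, 7, 8, 12}
Tree: B1–B2, B1–B3, B1–B4, B1–B5, B1–B6, B6–B7, B3–B8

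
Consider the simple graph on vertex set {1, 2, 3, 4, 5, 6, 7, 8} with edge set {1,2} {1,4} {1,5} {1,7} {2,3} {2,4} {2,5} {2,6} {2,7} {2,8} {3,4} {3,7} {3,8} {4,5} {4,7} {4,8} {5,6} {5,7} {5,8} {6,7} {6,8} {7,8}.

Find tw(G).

4

A width-4 tree decomposition is:
Bags: B1 = {2, 4, 5, 7, 8}  B2 = {2, 3, 4, 7, 8}  B3 = {1, 2, 4, 5, 7}  B4 = {2, 5, 6, 7, 8}
Tree: B1–B2, B1–B3, B1–B4
Each bag holds 5 vertices, so the decomposition has width 4, which upper-bounds the treewidth. Conversely, {2, 3, 4, 7, 8} is a clique of size 5, and the vertices of any clique must share a bag in every tree decomposition; so some bag has ≥ 5 vertices and tw(G) ≥ 4. Combining the bounds, tw(G) = 4.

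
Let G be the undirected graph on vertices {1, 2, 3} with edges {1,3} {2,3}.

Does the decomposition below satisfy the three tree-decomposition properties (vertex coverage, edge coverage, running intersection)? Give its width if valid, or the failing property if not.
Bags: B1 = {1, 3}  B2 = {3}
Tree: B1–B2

No — vertex 2 appears in no bag.

A tree decomposition must satisfy three properties: every vertex lies in some bag; for every edge, both endpoints lie together in some bag; and for every vertex, the bags containing it form a connected subtree. Here vertex 2 appears in no bag, so the decomposition is invalid.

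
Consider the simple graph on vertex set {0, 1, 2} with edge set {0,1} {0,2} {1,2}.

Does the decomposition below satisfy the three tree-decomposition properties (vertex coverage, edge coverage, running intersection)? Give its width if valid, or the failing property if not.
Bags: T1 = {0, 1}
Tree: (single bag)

No — vertex 2 appears in no bag.

A tree decomposition must satisfy three properties: every vertex lies in some bag; for every edge, both endpoints lie together in some bag; and for every vertex, the bags containing it form a connected subtree. Here vertex 2 appears in no bag, so the decomposition is invalid.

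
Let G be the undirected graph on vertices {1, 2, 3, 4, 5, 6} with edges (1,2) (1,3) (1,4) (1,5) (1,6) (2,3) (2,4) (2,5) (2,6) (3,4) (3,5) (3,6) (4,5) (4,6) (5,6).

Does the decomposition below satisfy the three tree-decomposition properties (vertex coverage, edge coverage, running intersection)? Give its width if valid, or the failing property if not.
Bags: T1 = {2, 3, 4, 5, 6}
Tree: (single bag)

A tree decomposition must satisfy three properties: every vertex lies in some bag; for every edge, both endpoints lie together in some bag; and for every vertex, the bags containing it form a connected subtree. Here vertex 1 appears in no bag, so the decomposition is invalid.

No — vertex 1 appears in no bag.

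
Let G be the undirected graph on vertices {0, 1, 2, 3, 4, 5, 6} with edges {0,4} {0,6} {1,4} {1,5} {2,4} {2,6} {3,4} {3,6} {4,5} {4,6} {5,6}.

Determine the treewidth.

2

A width-2 tree decomposition is:
Bags: B1 = {0, 4, 6}  B2 = {3, 4, 6}  B3 = {4, 5, 6}  B4 = {2, 4, 6}  B5 = {1, 4, 5}
Tree: B1–B2, B1–B3, B2–B4, B3–B5
Every bag has size at most 3, so the width is 3 − 1 = 2 and tw(G) ≤ 2. For the lower bound, the 3 vertices {1, 4, 5} are pairwise adjacent, and any tree decomposition puts a clique entirely inside one bag — forcing width ≥ 2. The upper and lower bounds meet at 2, so that is the treewidth.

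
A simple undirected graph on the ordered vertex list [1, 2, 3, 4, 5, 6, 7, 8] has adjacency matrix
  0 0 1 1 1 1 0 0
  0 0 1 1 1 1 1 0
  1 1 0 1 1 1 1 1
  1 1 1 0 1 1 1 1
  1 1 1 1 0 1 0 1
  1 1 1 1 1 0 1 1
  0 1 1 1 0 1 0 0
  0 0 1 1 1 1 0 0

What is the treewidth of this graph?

4

A width-4 tree decomposition is:
Bags: B1 = {2, 3, 4, 6, 7}  B2 = {2, 3, 4, 5, 6}  B3 = {1, 3, 4, 5, 6}  B4 = {3, 4, 5, 6, 8}
Tree: B1–B2, B2–B3, B3–B4
Every bag has size at most 5, so the width is 5 − 1 = 4 and tw(G) ≤ 4. Conversely, {3, 4, 5, 6, 8} is a clique of size 5, and the vertices of any clique must share a bag in every tree decomposition; so some bag has ≥ 5 vertices and tw(G) ≥ 4. Hence tw(G) = 4 exactly.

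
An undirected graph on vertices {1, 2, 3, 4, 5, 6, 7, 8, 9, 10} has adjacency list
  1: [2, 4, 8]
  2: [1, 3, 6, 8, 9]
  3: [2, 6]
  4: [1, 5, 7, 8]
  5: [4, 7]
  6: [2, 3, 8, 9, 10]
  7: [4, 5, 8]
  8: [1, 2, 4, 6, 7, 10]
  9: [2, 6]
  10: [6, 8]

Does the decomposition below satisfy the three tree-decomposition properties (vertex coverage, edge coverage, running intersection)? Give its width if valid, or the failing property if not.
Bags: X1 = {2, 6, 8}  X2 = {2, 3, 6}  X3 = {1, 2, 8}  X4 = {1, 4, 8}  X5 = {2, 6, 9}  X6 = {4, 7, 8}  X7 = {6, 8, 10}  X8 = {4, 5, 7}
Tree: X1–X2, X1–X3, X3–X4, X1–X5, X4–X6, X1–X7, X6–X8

Vertex coverage: the bags together contain {1, 2, 3, 4, 5, 6, 7, 8, 9, 10}, the full vertex set. Edge coverage: each edge of G has both endpoints in at least one bag. Running intersection: for every vertex, the bags containing it form a connected subtree. All three properties hold, so this is a valid tree decomposition of width max|bag| − 1 = 2, and hence tw(G) ≤ 2.

Yes; width 2.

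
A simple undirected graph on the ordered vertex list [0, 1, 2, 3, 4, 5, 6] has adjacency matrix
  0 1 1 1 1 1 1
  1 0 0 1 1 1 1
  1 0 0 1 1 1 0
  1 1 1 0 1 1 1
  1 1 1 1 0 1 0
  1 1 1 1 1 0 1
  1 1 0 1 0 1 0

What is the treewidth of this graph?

A width-4 tree decomposition is:
Bags: B1 = {0, 1, 3, 4, 5}  B2 = {0, 2, 3, 4, 5}  B3 = {0, 1, 3, 5, 6}
Tree: B1–B2, B1–B3
The largest bag has 5 vertices, giving width 4; this decomposition certifies tw(G) ≤ 4. Conversely, {0, 1, 3, 4, 5} is a clique of size 5, and the vertices of any clique must share a bag in every tree decomposition; so some bag has ≥ 5 vertices and tw(G) ≥ 4. Hence tw(G) = 4 exactly.

4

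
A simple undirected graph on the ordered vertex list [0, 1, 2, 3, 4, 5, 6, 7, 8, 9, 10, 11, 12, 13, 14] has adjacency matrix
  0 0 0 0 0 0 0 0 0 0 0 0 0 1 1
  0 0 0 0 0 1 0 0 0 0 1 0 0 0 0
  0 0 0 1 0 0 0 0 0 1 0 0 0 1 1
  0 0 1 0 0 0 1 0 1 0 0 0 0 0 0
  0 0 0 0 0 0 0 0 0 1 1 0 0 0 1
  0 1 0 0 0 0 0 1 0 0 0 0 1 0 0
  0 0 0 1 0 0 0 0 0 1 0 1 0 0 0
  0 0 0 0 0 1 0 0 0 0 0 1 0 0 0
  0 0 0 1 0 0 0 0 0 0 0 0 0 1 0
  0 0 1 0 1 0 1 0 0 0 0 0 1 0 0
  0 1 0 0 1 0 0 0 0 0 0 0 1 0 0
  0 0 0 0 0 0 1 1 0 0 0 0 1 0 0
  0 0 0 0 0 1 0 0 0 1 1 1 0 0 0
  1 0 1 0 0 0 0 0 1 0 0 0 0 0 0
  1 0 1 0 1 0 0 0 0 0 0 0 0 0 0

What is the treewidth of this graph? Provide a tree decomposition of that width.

Treewidth 3.
One such decomposition:
Bags: B1 = {0, 3, 8, 13}  B2 = {0, 2, 3, 13}  B3 = {0, 2, 3, 14}  B4 = {2, 3, 6, 14}  B5 = {2, 6, 9, 14}  B6 = {4, 6, 9, 14}  B7 = {4, 6, 9, 11}  B8 = {4, 9, 11, 12}  B9 = {4, 10, 11, 12}  B10 = {7, 10, 11, 12}  B11 = {5, 7, 10, 12}  B12 = {1, 5, 7, 10}
Tree: B1–B2, B2–B3, B3–B4, B4–B5, B5–B6, B6–B7, B7–B8, B8–B9, B9–B10, B10–B11, B11–B12

Every bag has size at most 4, so the width is 4 − 1 = 3 and tw(G) ≤ 3. For the lower bound: the 4 vertex sets {0,8,13}, {3}, {2}, {4,6,9,14} are disjoint, each induces a connected subgraph, and every pair is joined by at least one edge of G. Contracting each set to a single vertex therefore yields K_{4} as a minor, and since treewidth is minor-monotone, tw(G) ≥ tw(K_{4}) = 3. Hence tw(G) = 3 exactly.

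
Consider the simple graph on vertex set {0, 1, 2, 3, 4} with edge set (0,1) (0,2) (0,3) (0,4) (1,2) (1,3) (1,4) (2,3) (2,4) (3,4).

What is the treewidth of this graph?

4

A width-4 tree decomposition is:
Bags: B1 = {0, 1, 2, 3, 4}
Tree: (single bag)
A single bag containing all 5 vertices is trivially a valid decomposition of width 4. For the lower bound, the 5 vertices {0, 1, 2, 3, 4} are pairwise adjacent, and any tree decomposition puts a clique entirely inside one bag — forcing width ≥ 4. Therefore the treewidth is 4.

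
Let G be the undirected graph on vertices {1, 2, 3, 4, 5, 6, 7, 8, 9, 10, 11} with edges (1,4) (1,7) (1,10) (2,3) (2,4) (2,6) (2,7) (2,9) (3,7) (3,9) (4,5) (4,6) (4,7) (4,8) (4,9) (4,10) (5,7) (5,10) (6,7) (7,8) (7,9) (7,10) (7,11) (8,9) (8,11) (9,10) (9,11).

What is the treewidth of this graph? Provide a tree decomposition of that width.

The largest bag has 4 vertices, giving width 3; this decomposition certifies tw(G) ≤ 3. Conversely, {7, 8, 9, 11} is a clique of size 4, and the vertices of any clique must share a bag in every tree decomposition; so some bag has ≥ 4 vertices and tw(G) ≥ 3. The upper and lower bounds meet at 3, so that is the treewidth.

Treewidth 3.
One such decomposition:
Bags: B1 = {4, 7, 9, 10}  B2 = {4, 7, 8, 9}  B3 = {1, 4, 7, 10}  B4 = {2, 4, 7, 9}  B5 = {2, 3, 7, 9}  B6 = {7, 8, 9, 11}  B7 = {4, 5, 7, 10}  B8 = {2, 4, 6, 7}
Tree: B1–B2, B1–B3, B1–B4, B4–B5, B2–B6, B3–B7, B4–B8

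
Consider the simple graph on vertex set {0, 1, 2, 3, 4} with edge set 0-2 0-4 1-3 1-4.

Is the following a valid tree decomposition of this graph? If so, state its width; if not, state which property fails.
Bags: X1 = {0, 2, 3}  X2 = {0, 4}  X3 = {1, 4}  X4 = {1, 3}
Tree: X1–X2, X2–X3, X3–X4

No — bags containing vertex 3 are not connected in the tree.

A tree decomposition must satisfy three properties: every vertex lies in some bag; for every edge, both endpoints lie together in some bag; and for every vertex, the bags containing it form a connected subtree. Here bags containing vertex 3 are not connected in the tree, so the decomposition is invalid.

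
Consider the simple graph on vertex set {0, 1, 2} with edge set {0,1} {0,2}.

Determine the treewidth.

A width-1 tree decomposition is:
Bags: B1 = {0, 1}  B2 = {0, 2}
Tree: B1–B2
Each bag holds 2 vertices, so the decomposition has width 1, which upper-bounds the treewidth. G has an edge, so its treewidth is at least 1. Hence tw(G) = 1 exactly.

1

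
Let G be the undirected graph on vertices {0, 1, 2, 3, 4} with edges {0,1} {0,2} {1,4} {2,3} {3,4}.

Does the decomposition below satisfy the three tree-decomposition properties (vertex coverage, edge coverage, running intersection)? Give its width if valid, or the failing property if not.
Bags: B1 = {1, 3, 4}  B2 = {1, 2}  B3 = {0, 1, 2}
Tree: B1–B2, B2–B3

A tree decomposition must satisfy three properties: every vertex lies in some bag; for every edge, both endpoints lie together in some bag; and for every vertex, the bags containing it form a connected subtree. Here edge (3,2) lies in no bag, so the decomposition is invalid.

No — edge (3,2) lies in no bag.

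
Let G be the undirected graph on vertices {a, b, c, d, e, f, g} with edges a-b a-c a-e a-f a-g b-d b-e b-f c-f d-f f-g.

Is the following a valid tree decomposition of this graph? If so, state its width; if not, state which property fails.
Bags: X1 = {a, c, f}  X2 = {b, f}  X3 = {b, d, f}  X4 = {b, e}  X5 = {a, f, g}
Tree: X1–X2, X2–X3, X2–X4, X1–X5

No — edge (a,b) lies in no bag.

A tree decomposition must satisfy three properties: every vertex lies in some bag; for every edge, both endpoints lie together in some bag; and for every vertex, the bags containing it form a connected subtree. Here edge (a,b) lies in no bag, so the decomposition is invalid.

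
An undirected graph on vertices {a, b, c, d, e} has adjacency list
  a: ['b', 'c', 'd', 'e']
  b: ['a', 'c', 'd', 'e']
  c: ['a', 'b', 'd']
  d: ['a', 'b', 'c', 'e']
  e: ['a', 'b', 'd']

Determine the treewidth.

3

A width-3 tree decomposition is:
Bags: B1 = {a, b, c, d}  B2 = {a, b, d, e}
Tree: B1–B2
The largest bag has 4 vertices, giving width 3; this decomposition certifies tw(G) ≤ 3. For the lower bound, the 4 vertices {a, b, d, e} are pairwise adjacent, and any tree decomposition puts a clique entirely inside one bag — forcing width ≥ 3. Therefore the treewidth is 3.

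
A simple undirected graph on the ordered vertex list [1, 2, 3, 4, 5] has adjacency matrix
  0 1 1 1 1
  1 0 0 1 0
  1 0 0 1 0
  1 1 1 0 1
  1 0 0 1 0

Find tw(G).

A width-2 tree decomposition is:
Bags: B1 = {1, 3, 4}  B2 = {1, 2, 4}  B3 = {1, 4, 5}
Tree: B1–B2, B1–B3
The largest bag has 3 vertices, giving width 2; this decomposition certifies tw(G) ≤ 2. On the other hand G contains the 3-clique {1, 2, 4}. A clique must lie in a single bag of any decomposition, so no decomposition can have width below 2. Combining the bounds, tw(G) = 2.

2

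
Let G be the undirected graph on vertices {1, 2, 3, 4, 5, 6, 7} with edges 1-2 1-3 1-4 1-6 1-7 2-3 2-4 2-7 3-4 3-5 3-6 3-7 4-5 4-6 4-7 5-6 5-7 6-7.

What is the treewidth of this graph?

4

A width-4 tree decomposition is:
Bags: B1 = {1, 3, 4, 6, 7}  B2 = {3, 4, 5, 6, 7}  B3 = {1, 2, 3, 4, 7}
Tree: B1–B2, B1–B3
The largest bag has 5 vertices, giving width 4; this decomposition certifies tw(G) ≤ 4. On the other hand G contains the 5-clique {1, 2, 3, 4, 7}. A clique must lie in a single bag of any decomposition, so no decomposition can have width below 4. Therefore the treewidth is 4.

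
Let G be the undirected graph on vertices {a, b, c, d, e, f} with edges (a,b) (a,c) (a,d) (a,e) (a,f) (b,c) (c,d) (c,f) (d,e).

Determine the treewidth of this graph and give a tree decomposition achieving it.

Treewidth 2.
One optimal decomposition is:
Bags: B1 = {a, b, c}  B2 = {a, c, d}  B3 = {a, d, e}  B4 = {a, c, f}
Tree: B1–B2, B2–B3, B1–B4

The largest bag has 3 vertices, giving width 2; this decomposition certifies tw(G) ≤ 2. Conversely, {a, d, e} is a clique of size 3, and the vertices of any clique must share a bag in every tree decomposition; so some bag has ≥ 3 vertices and tw(G) ≥ 2. The upper and lower bounds meet at 2, so that is the treewidth.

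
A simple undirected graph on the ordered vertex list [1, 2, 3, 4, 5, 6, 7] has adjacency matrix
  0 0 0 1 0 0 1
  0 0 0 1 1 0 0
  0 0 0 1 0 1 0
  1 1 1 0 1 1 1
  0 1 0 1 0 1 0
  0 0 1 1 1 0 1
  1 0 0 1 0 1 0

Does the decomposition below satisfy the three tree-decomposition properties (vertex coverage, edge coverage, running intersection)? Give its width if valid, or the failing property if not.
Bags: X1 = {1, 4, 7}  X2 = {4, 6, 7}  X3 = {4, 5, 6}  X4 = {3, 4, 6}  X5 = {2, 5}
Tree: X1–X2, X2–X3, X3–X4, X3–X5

A tree decomposition must satisfy three properties: every vertex lies in some bag; for every edge, both endpoints lie together in some bag; and for every vertex, the bags containing it form a connected subtree. Here edge (4,2) lies in no bag, so the decomposition is invalid.

No — edge (4,2) lies in no bag.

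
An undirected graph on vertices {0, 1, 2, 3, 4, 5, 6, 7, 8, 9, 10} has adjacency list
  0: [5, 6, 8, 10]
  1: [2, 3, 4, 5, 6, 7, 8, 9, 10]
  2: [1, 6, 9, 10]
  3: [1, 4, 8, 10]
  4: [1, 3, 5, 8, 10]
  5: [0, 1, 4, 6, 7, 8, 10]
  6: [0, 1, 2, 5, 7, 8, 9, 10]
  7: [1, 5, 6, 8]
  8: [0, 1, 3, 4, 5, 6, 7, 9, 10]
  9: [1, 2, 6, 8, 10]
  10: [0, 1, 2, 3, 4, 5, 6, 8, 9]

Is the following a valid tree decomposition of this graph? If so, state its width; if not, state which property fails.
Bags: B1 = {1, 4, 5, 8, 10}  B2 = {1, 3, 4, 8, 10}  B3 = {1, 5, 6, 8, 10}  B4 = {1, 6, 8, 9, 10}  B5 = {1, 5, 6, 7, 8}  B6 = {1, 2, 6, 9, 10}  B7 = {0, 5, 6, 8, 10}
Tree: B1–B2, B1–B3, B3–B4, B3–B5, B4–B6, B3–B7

Yes; width 4.

Every vertex of G appears in some bag (union = {0, 1, 2, 3, 4, 5, 6, 7, 8, 9, 10}); every edge is covered by a bag; and for each vertex v the set of bags containing v is connected in the bag tree. The decomposition is therefore valid. The largest bag has 5 vertices, so the width is 4.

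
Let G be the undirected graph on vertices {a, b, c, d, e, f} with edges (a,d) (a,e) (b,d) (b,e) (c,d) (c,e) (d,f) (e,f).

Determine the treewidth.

2

A width-2 tree decomposition is:
Bags: B1 = {d, e, f}  B2 = {b, d, e}  B3 = {c, d, e}  B4 = {a, d, e}
Tree: B1–B2, B2–B3, B3–B4
The largest bag has 3 vertices, giving width 2; this decomposition certifies tw(G) ≤ 2. Since e–f–d–b–e is a cycle in G, G is not acyclic. Forests are exactly the graphs of treewidth ≤ 1, so tw(G) ≥ 2. The upper and lower bounds meet at 2, so that is the treewidth.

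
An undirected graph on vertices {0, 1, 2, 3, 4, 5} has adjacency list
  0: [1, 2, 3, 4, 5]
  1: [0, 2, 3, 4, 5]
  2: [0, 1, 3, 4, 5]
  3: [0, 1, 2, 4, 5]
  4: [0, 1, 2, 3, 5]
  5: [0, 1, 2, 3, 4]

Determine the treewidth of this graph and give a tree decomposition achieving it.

With just one bag of size 6, the width is 6 − 1 = 5, so tw(G) ≤ 5. Conversely, {0, 1, 2, 3, 4, 5} is a clique of size 6, and the vertices of any clique must share a bag in every tree decomposition; so some bag has ≥ 6 vertices and tw(G) ≥ 5. Hence tw(G) = 5 exactly.

Treewidth 5.
One optimal decomposition is:
Bags: B1 = {0, 1, 2, 3, 4, 5}
Tree: (single bag)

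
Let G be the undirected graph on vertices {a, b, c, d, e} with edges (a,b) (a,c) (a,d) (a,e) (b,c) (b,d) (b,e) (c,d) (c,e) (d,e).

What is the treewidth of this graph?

4

A width-4 tree decomposition is:
Bags: B1 = {a, b, c, d, e}
Tree: (single bag)
A single bag containing all 5 vertices is trivially a valid decomposition of width 4. For the lower bound, the 5 vertices {a, b, c, d, e} are pairwise adjacent, and any tree decomposition puts a clique entirely inside one bag — forcing width ≥ 4. The upper and lower bounds meet at 4, so that is the treewidth.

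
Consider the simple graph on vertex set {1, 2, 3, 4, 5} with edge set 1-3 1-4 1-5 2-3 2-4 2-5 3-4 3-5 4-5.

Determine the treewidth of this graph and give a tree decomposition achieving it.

Every bag has size at most 4, so the width is 4 − 1 = 3 and tw(G) ≤ 3. Conversely, {1, 3, 4, 5} is a clique of size 4, and the vertices of any clique must share a bag in every tree decomposition; so some bag has ≥ 4 vertices and tw(G) ≥ 3. Therefore the treewidth is 3.

Treewidth 3.
One optimal decomposition is:
Bags: B1 = {1, 3, 4, 5}  B2 = {2, 3, 4, 5}
Tree: B1–B2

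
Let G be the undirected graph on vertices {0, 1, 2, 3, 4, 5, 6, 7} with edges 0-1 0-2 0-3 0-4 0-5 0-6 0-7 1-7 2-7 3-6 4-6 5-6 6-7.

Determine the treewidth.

A width-2 tree decomposition is:
Bags: B1 = {0, 1, 7}  B2 = {0, 6, 7}  B3 = {0, 3, 6}  B4 = {0, 5, 6}  B5 = {0, 4, 6}  B6 = {0, 2, 7}
Tree: B1–B2, B2–B3, B2–B4, B2–B5, B1–B6
The largest bag has 3 vertices, giving width 2; this decomposition certifies tw(G) ≤ 2. For the lower bound, the 3 vertices {0, 1, 7} are pairwise adjacent, and any tree decomposition puts a clique entirely inside one bag — forcing width ≥ 2. Combining the bounds, tw(G) = 2.

2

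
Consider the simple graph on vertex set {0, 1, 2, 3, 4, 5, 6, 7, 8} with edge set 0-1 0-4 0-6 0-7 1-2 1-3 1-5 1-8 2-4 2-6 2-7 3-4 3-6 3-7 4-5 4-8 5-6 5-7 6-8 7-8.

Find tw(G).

A width-4 tree decomposition is:
Bags: B1 = {1, 3, 4, 6, 7}  B2 = {1, 4, 5, 6, 7}  B3 = {1, 2, 4, 6, 7}  B4 = {1, 4, 6, 7, 8}  B5 = {0, 1, 4, 6, 7}
Tree: B1–B2, B2–B3, B3–B4, B4–B5
Every bag has size at most 5, so the width is 5 − 1 = 4 and tw(G) ≤ 4. For the lower bound: the 5 vertex sets {3,7}, {1,5}, {2,6}, {4}, {8} are disjoint, each induces a connected subgraph, and every pair is joined by at least one edge of G. Contracting each set to a single vertex therefore yields K_{5} as a minor, and since treewidth is minor-monotone, tw(G) ≥ tw(K_{5}) = 4. Therefore the treewidth is 4.

4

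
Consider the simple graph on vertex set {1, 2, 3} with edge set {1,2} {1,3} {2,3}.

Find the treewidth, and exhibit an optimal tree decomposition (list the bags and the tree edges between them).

A single bag containing all 3 vertices is trivially a valid decomposition of width 2. Conversely, {1, 2, 3} is a clique of size 3, and the vertices of any clique must share a bag in every tree decomposition; so some bag has ≥ 3 vertices and tw(G) ≥ 2. Therefore the treewidth is 2.

Treewidth 2.
One optimal decomposition is:
Bags: B1 = {1, 2, 3}
Tree: (single bag)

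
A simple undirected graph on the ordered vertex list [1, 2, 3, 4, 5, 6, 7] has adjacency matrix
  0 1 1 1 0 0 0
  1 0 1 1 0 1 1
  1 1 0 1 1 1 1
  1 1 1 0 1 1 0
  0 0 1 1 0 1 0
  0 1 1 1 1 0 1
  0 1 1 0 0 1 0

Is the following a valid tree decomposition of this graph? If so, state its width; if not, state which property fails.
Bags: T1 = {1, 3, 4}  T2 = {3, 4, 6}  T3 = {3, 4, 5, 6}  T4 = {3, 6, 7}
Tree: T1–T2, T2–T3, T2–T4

A tree decomposition must satisfy three properties: every vertex lies in some bag; for every edge, both endpoints lie together in some bag; and for every vertex, the bags containing it form a connected subtree. Here vertex 2 appears in no bag, so the decomposition is invalid.

No — vertex 2 appears in no bag.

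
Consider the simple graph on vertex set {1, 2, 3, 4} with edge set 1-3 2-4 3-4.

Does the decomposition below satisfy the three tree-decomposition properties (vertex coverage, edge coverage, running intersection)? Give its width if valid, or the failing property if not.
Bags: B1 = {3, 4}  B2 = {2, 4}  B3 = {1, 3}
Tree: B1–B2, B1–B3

Yes; width 1.

Vertex coverage: the bags together contain {1, 2, 3, 4}, the full vertex set. Edge coverage: each edge of G has both endpoints in at least one bag. Running intersection: for every vertex, the bags containing it form a connected subtree. All three properties hold, so this is a valid tree decomposition of width max|bag| − 1 = 1, and hence tw(G) ≤ 1.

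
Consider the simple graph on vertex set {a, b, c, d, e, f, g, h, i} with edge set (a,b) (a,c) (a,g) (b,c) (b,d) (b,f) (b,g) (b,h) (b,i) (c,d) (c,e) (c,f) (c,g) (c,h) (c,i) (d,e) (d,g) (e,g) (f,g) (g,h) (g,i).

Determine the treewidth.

3

A width-3 tree decomposition is:
Bags: B1 = {b, c, g, h}  B2 = {b, c, g, i}  B3 = {b, c, d, g}  B4 = {a, b, c, g}  B5 = {b, c, f, g}  B6 = {c, d, e, g}
Tree: B1–B2, B1–B3, B1–B4, B4–B5, B3–B6
Every bag has size at most 4, so the width is 4 − 1 = 3 and tw(G) ≤ 3. Conversely, {c, d, e, g} is a clique of size 4, and the vertices of any clique must share a bag in every tree decomposition; so some bag has ≥ 4 vertices and tw(G) ≥ 3. Combining the bounds, tw(G) = 3.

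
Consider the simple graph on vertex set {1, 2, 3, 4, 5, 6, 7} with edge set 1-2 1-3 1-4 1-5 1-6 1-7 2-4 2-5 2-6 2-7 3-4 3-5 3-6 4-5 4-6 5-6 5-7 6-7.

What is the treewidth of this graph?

4

A width-4 tree decomposition is:
Bags: B1 = {1, 3, 4, 5, 6}  B2 = {1, 2, 4, 5, 6}  B3 = {1, 2, 5, 6, 7}
Tree: B1–B2, B2–B3
The largest bag has 5 vertices, giving width 4; this decomposition certifies tw(G) ≤ 4. Conversely, {1, 2, 4, 5, 6} is a clique of size 5, and the vertices of any clique must share a bag in every tree decomposition; so some bag has ≥ 5 vertices and tw(G) ≥ 4. Hence tw(G) = 4 exactly.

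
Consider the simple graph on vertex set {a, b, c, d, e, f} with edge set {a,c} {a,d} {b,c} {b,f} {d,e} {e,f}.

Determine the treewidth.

2

A width-2 tree decomposition is:
Bags: B1 = {d, e, f}  B2 = {a, d, f}  B3 = {a, c, f}  B4 = {b, c, f}
Tree: B1–B2, B2–B3, B3–B4
Every bag has size at most 3, so the width is 3 − 1 = 2 and tw(G) ≤ 2. The edges f–e–d–a–c–b–f form a cycle, so G is not a tree and its treewidth is at least 2. Hence tw(G) = 2 exactly.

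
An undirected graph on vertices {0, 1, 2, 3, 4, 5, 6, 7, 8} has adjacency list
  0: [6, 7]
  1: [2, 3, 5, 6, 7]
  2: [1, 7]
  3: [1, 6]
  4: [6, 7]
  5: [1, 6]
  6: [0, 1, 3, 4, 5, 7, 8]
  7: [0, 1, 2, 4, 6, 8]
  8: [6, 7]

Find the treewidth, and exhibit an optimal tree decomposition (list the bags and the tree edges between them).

Each bag holds 3 vertices, so the decomposition has width 2, which upper-bounds the treewidth. Conversely, {1, 2, 7} is a clique of size 3, and the vertices of any clique must share a bag in every tree decomposition; so some bag has ≥ 3 vertices and tw(G) ≥ 2. Hence tw(G) = 2 exactly.

Treewidth 2.
One optimal decomposition is:
Bags: B1 = {1, 2, 7}  B2 = {1, 6, 7}  B3 = {0, 6, 7}  B4 = {1, 5, 6}  B5 = {1, 3, 6}  B6 = {6, 7, 8}  B7 = {4, 6, 7}
Tree: B1–B2, B2–B3, B2–B4, B4–B5, B3–B6, B3–B7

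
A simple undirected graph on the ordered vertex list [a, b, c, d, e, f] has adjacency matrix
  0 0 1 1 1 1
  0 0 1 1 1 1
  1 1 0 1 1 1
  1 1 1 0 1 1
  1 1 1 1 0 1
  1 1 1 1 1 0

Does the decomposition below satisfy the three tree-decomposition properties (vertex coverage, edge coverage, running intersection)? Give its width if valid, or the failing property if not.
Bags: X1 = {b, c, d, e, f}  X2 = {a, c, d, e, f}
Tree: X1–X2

Vertex coverage: the bags together contain {a, b, c, d, e, f}, the full vertex set. Edge coverage: each edge of G has both endpoints in at least one bag. Running intersection: for every vertex, the bags containing it form a connected subtree. All three properties hold, so this is a valid tree decomposition of width max|bag| − 1 = 4, and hence tw(G) ≤ 4.

Yes; width 4.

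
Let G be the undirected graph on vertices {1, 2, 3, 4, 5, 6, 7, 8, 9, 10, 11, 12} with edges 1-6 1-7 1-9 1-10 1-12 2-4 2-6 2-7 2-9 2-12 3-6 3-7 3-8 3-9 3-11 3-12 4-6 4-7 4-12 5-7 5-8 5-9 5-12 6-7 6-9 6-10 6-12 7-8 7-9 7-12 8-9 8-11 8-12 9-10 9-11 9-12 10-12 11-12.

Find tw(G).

A width-4 tree decomposition is:
Bags: B1 = {1, 6, 7, 9, 12}  B2 = {2, 6, 7, 9, 12}  B3 = {3, 6, 7, 9, 12}  B4 = {1, 6, 9, 10, 12}  B5 = {2, 4, 6, 7, 12}  B6 = {3, 7, 8, 9, 12}  B7 = {5, 7, 8, 9, 12}  B8 = {3, 8, 9, 11, 12}
Tree: B1–B2, B1–B3, B1–B4, B2–B5, B3–B6, B6–B7, B6–B8
The largest bag has 5 vertices, giving width 4; this decomposition certifies tw(G) ≤ 4. For the lower bound, the 5 vertices {1, 6, 9, 10, 12} are pairwise adjacent, and any tree decomposition puts a clique entirely inside one bag — forcing width ≥ 4. Combining the bounds, tw(G) = 4.

4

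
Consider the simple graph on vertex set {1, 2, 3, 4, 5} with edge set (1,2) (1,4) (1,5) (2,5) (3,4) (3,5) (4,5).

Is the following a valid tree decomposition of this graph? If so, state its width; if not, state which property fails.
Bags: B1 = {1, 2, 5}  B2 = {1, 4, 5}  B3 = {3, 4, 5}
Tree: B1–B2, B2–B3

Yes; width 2.

Every vertex of G appears in some bag (union = {1, 2, 3, 4, 5}); every edge is covered by a bag; and for each vertex v the set of bags containing v is connected in the bag tree. The decomposition is therefore valid. The largest bag has 3 vertices, so the width is 2.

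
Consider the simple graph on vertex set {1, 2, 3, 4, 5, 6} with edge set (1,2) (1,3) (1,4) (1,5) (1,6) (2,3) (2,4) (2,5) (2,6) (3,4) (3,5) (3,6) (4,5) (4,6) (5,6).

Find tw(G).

A width-5 tree decomposition is:
Bags: B1 = {1, 2, 3, 4, 5, 6}
Tree: (single bag)
A single bag containing all 6 vertices is trivially a valid decomposition of width 5. Conversely, {1, 2, 3, 4, 5, 6} is a clique of size 6, and the vertices of any clique must share a bag in every tree decomposition; so some bag has ≥ 6 vertices and tw(G) ≥ 5. Hence tw(G) = 5 exactly.

5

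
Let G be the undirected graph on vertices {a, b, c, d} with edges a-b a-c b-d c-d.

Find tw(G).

A width-2 tree decomposition is:
Bags: B1 = {a, c, d}  B2 = {a, b, d}
Tree: B1–B2
The largest bag has 3 vertices, giving width 2; this decomposition certifies tw(G) ≤ 2. Since d–c–a–b–d is a cycle in G, G is not acyclic. Forests are exactly the graphs of treewidth ≤ 1, so tw(G) ≥ 2. Hence tw(G) = 2 exactly.

2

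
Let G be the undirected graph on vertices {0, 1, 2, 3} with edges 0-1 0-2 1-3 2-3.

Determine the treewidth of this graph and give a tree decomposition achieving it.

Each bag holds 3 vertices, so the decomposition has width 2, which upper-bounds the treewidth. For the lower bound, G contains the cycle 2–0–1–3–2, so G is not a forest; only forests have treewidth ≤ 1, hence tw(G) ≥ 2. The upper and lower bounds meet at 2, so that is the treewidth.

Treewidth 2.
One optimal decomposition is:
Bags: B1 = {0, 1, 2}  B2 = {1, 2, 3}
Tree: B1–B2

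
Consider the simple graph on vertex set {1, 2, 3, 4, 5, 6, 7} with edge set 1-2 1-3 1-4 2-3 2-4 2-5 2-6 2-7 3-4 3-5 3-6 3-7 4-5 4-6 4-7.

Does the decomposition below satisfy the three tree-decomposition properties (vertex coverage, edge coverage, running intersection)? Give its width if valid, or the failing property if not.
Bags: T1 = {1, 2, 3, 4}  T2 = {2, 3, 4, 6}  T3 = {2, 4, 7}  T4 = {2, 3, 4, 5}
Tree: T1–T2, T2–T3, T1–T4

A tree decomposition must satisfy three properties: every vertex lies in some bag; for every edge, both endpoints lie together in some bag; and for every vertex, the bags containing it form a connected subtree. Here edge (3,7) lies in no bag, so the decomposition is invalid.

No — edge (3,7) lies in no bag.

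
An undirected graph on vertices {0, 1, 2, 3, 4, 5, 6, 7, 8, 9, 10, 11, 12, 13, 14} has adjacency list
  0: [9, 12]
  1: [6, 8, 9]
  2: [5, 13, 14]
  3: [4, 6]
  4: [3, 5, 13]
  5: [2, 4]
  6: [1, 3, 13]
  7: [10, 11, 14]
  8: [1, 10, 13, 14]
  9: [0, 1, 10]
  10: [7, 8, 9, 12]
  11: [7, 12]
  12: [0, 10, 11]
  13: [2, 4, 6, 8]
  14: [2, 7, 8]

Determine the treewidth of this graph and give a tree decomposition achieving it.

Each bag holds 4 vertices, so the decomposition has width 3, which upper-bounds the treewidth. For the lower bound: the 4 vertex sets {0,11,12}, {9}, {10}, {1,7,8,14} are disjoint, each induces a connected subgraph, and every pair is joined by at least one edge of G. Contracting each set to a single vertex therefore yields K_{4} as a minor, and since treewidth is minor-monotone, tw(G) ≥ tw(K_{4}) = 3. The upper and lower bounds meet at 3, so that is the treewidth.

Treewidth 3.
One such decomposition:
Bags: B1 = {0, 9, 11, 12}  B2 = {9, 10, 11, 12}  B3 = {7, 9, 10, 11}  B4 = {1, 7, 9, 10}  B5 = {1, 7, 8, 10}  B6 = {1, 7, 8, 14}  B7 = {1, 6, 8, 14}  B8 = {6, 8, 13, 14}  B9 = {2, 6, 13, 14}  B10 = {2, 3, 6, 13}  B11 = {2, 3, 4, 13}  B12 = {2, 3, 4, 5}
Tree: B1–B2, B2–B3, B3–B4, B4–B5, B5–B6, B6–B7, B7–B8, B8–B9, B9–B10, B10–B11, B11–B12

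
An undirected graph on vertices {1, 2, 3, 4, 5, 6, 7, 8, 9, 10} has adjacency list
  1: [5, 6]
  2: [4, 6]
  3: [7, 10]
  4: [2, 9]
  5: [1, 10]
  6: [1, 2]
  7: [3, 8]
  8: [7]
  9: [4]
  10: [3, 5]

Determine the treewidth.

1

A width-1 tree decomposition is:
Bags: B1 = {7, 8}  B2 = {3, 7}  B3 = {3, 10}  B4 = {5, 10}  B5 = {1, 5}  B6 = {1, 6}  B7 = {2, 6}  B8 = {2, 4}  B9 = {4, 9}
Tree: B1–B2, B2–B3, B3–B4, B4–B5, B5–B6, B6–B7, B7–B8, B8–B9
Each bag holds 2 vertices, so the decomposition has width 1, which upper-bounds the treewidth. Any graph with an edge has treewidth ≥ 1, and G has the edge 8–7. Hence tw(G) = 1 exactly.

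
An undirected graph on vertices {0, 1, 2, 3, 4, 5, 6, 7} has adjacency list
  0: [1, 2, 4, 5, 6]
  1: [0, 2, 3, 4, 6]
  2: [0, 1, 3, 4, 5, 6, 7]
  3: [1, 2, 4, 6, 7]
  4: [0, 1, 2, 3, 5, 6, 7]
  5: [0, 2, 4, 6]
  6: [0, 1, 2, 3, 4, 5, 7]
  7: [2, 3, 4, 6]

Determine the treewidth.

A width-4 tree decomposition is:
Bags: B1 = {0, 1, 2, 4, 6}  B2 = {1, 2, 3, 4, 6}  B3 = {2, 3, 4, 6, 7}  B4 = {0, 2, 4, 5, 6}
Tree: B1–B2, B2–B3, B1–B4
Each bag holds 5 vertices, so the decomposition has width 4, which upper-bounds the treewidth. On the other hand G contains the 5-clique {0, 1, 2, 4, 6}. A clique must lie in a single bag of any decomposition, so no decomposition can have width below 4. Therefore the treewidth is 4.

4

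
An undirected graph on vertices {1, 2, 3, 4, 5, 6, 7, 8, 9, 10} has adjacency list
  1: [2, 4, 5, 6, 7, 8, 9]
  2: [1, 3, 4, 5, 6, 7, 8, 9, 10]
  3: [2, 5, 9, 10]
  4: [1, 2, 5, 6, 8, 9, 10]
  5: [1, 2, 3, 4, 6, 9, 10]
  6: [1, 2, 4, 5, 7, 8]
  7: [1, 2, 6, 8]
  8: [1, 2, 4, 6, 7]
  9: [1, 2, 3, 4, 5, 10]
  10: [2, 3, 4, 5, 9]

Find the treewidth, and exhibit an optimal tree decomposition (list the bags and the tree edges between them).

Treewidth 4.
One optimal decomposition is:
Bags: B1 = {1, 2, 6, 7, 8}  B2 = {1, 2, 4, 6, 8}  B3 = {1, 2, 4, 5, 6}  B4 = {1, 2, 4, 5, 9}  B5 = {2, 4, 5, 9, 10}  B6 = {2, 3, 5, 9, 10}
Tree: B1–B2, B2–B3, B3–B4, B4–B5, B5–B6

Each bag holds 5 vertices, so the decomposition has width 4, which upper-bounds the treewidth. Conversely, {1, 2, 4, 6, 8} is a clique of size 5, and the vertices of any clique must share a bag in every tree decomposition; so some bag has ≥ 5 vertices and tw(G) ≥ 4. Therefore the treewidth is 4.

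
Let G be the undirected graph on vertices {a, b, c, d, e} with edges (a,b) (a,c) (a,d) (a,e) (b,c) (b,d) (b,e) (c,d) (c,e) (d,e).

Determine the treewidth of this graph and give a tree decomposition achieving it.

Treewidth 4.
One such decomposition:
Bags: B1 = {a, b, c, d, e}
Tree: (single bag)

With just one bag of size 5, the width is 5 − 1 = 4, so tw(G) ≤ 4. Conversely, {a, b, c, d, e} is a clique of size 5, and the vertices of any clique must share a bag in every tree decomposition; so some bag has ≥ 5 vertices and tw(G) ≥ 4. Therefore the treewidth is 4.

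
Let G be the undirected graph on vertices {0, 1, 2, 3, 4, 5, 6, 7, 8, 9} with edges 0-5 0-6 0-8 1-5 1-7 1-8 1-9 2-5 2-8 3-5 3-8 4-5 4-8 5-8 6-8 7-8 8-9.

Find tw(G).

2

A width-2 tree decomposition is:
Bags: B1 = {1, 8, 9}  B2 = {1, 5, 8}  B3 = {0, 5, 8}  B4 = {3, 5, 8}  B5 = {2, 5, 8}  B6 = {1, 7, 8}  B7 = {0, 6, 8}  B8 = {4, 5, 8}
Tree: B1–B2, B2–B3, B3–B4, B2–B5, B1–B6, B3–B7, B2–B8
The largest bag has 3 vertices, giving width 2; this decomposition certifies tw(G) ≤ 2. Conversely, {1, 8, 9} is a clique of size 3, and the vertices of any clique must share a bag in every tree decomposition; so some bag has ≥ 3 vertices and tw(G) ≥ 2. Combining the bounds, tw(G) = 2.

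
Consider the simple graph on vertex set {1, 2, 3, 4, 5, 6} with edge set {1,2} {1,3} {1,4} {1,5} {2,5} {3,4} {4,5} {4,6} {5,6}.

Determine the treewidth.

A width-2 tree decomposition is:
Bags: B1 = {1, 2, 5}  B2 = {1, 4, 5}  B3 = {1, 3, 4}  B4 = {4, 5, 6}
Tree: B1–B2, B2–B3, B2–B4
The largest bag has 3 vertices, giving width 2; this decomposition certifies tw(G) ≤ 2. For the lower bound, the 3 vertices {1, 2, 5} are pairwise adjacent, and any tree decomposition puts a clique entirely inside one bag — forcing width ≥ 2. The upper and lower bounds meet at 2, so that is the treewidth.

2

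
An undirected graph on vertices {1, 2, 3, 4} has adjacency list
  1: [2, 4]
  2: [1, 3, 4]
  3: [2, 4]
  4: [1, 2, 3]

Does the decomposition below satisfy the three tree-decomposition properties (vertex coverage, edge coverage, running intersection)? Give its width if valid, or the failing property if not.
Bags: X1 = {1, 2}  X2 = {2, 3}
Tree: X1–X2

A tree decomposition must satisfy three properties: every vertex lies in some bag; for every edge, both endpoints lie together in some bag; and for every vertex, the bags containing it form a connected subtree. Here vertex 4 appears in no bag, so the decomposition is invalid.

No — vertex 4 appears in no bag.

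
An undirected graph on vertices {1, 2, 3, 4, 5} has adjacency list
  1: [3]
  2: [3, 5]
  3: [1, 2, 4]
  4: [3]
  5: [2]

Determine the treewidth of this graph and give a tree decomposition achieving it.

Treewidth 1.
One optimal decomposition is:
Bags: B1 = {2, 5}  B2 = {2, 3}  B3 = {3, 4}  B4 = {1, 3}
Tree: B1–B2, B2–B3, B2–B4

Each bag holds 2 vertices, so the decomposition has width 1, which upper-bounds the treewidth. Since G has at least one edge (e.g. 5–2), it is not an edgeless graph, so tw(G) ≥ 1. The upper and lower bounds meet at 1, so that is the treewidth.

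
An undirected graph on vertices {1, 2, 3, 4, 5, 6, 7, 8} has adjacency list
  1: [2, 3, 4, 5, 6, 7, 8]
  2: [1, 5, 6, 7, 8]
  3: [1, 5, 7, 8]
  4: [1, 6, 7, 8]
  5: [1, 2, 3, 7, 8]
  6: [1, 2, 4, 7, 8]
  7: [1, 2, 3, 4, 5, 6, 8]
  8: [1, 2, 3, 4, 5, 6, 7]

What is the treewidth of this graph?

A width-4 tree decomposition is:
Bags: B1 = {1, 2, 6, 7, 8}  B2 = {1, 2, 5, 7, 8}  B3 = {1, 3, 5, 7, 8}  B4 = {1, 4, 6, 7, 8}
Tree: B1–B2, B2–B3, B1–B4
The largest bag has 5 vertices, giving width 4; this decomposition certifies tw(G) ≤ 4. For the lower bound, the 5 vertices {1, 2, 5, 7, 8} are pairwise adjacent, and any tree decomposition puts a clique entirely inside one bag — forcing width ≥ 4. Therefore the treewidth is 4.

4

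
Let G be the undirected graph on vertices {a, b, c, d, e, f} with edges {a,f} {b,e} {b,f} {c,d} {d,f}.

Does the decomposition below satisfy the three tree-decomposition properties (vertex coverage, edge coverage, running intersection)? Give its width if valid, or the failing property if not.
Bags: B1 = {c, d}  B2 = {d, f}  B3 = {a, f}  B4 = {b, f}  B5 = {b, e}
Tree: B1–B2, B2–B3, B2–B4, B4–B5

Checking the three conditions: (i) the bags cover all of {a, b, c, d, e, f}; (ii) for each edge, some bag contains both endpoints; (iii) the bags containing any fixed vertex form a subtree. All hold, so the decomposition is valid with width 2 − 1 = 1.

Yes; width 1.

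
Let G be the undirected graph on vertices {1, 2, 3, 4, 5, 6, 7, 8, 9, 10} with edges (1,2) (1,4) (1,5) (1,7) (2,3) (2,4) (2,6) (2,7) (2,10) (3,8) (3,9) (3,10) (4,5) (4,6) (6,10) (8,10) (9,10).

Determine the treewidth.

2

A width-2 tree decomposition is:
Bags: B1 = {2, 6, 10}  B2 = {2, 3, 10}  B3 = {2, 4, 6}  B4 = {1, 2, 4}  B5 = {1, 2, 7}  B6 = {1, 4, 5}  B7 = {3, 9, 10}  B8 = {3, 8, 10}
Tree: B1–B2, B1–B3, B3–B4, B4–B5, B4–B6, B2–B7, B2–B8
The largest bag has 3 vertices, giving width 2; this decomposition certifies tw(G) ≤ 2. On the other hand G contains the 3-clique {3, 8, 10}. A clique must lie in a single bag of any decomposition, so no decomposition can have width below 2. The upper and lower bounds meet at 2, so that is the treewidth.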